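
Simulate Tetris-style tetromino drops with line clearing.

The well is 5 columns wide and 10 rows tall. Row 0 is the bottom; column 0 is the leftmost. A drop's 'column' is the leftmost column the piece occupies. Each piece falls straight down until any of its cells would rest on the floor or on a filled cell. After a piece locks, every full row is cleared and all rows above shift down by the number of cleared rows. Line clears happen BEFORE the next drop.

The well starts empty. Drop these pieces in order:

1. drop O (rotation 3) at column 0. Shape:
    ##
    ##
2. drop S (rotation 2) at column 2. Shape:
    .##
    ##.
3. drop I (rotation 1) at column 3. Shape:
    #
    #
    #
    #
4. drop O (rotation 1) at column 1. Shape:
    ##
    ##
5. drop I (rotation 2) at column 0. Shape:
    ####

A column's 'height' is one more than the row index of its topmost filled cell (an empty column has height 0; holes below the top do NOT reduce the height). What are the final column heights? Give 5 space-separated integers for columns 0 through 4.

Answer: 7 7 7 7 2

Derivation:
Drop 1: O rot3 at col 0 lands with bottom-row=0; cleared 0 line(s) (total 0); column heights now [2 2 0 0 0], max=2
Drop 2: S rot2 at col 2 lands with bottom-row=0; cleared 0 line(s) (total 0); column heights now [2 2 1 2 2], max=2
Drop 3: I rot1 at col 3 lands with bottom-row=2; cleared 0 line(s) (total 0); column heights now [2 2 1 6 2], max=6
Drop 4: O rot1 at col 1 lands with bottom-row=2; cleared 0 line(s) (total 0); column heights now [2 4 4 6 2], max=6
Drop 5: I rot2 at col 0 lands with bottom-row=6; cleared 0 line(s) (total 0); column heights now [7 7 7 7 2], max=7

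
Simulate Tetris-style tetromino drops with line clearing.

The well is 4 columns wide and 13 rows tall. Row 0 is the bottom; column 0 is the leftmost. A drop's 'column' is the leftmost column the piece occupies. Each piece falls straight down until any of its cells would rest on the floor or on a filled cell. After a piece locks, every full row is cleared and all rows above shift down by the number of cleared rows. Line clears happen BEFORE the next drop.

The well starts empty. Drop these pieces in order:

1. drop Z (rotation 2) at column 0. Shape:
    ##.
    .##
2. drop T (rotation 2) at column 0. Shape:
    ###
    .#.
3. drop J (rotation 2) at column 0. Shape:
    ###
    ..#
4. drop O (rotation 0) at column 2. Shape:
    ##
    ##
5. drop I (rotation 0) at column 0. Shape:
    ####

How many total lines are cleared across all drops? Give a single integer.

Answer: 1

Derivation:
Drop 1: Z rot2 at col 0 lands with bottom-row=0; cleared 0 line(s) (total 0); column heights now [2 2 1 0], max=2
Drop 2: T rot2 at col 0 lands with bottom-row=2; cleared 0 line(s) (total 0); column heights now [4 4 4 0], max=4
Drop 3: J rot2 at col 0 lands with bottom-row=4; cleared 0 line(s) (total 0); column heights now [6 6 6 0], max=6
Drop 4: O rot0 at col 2 lands with bottom-row=6; cleared 0 line(s) (total 0); column heights now [6 6 8 8], max=8
Drop 5: I rot0 at col 0 lands with bottom-row=8; cleared 1 line(s) (total 1); column heights now [6 6 8 8], max=8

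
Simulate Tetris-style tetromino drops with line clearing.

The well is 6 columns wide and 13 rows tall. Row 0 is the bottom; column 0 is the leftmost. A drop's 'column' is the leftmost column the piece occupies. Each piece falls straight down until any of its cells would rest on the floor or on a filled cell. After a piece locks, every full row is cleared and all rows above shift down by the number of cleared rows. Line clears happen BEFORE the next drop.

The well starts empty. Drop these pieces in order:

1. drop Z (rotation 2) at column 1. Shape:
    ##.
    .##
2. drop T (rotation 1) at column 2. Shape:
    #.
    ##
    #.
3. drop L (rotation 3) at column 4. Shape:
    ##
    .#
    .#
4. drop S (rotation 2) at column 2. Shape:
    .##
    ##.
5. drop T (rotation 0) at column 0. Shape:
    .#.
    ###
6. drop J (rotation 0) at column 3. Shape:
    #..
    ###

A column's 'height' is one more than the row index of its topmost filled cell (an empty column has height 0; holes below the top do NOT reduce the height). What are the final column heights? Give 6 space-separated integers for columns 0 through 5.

Answer: 7 8 7 9 8 8

Derivation:
Drop 1: Z rot2 at col 1 lands with bottom-row=0; cleared 0 line(s) (total 0); column heights now [0 2 2 1 0 0], max=2
Drop 2: T rot1 at col 2 lands with bottom-row=2; cleared 0 line(s) (total 0); column heights now [0 2 5 4 0 0], max=5
Drop 3: L rot3 at col 4 lands with bottom-row=0; cleared 0 line(s) (total 0); column heights now [0 2 5 4 3 3], max=5
Drop 4: S rot2 at col 2 lands with bottom-row=5; cleared 0 line(s) (total 0); column heights now [0 2 6 7 7 3], max=7
Drop 5: T rot0 at col 0 lands with bottom-row=6; cleared 0 line(s) (total 0); column heights now [7 8 7 7 7 3], max=8
Drop 6: J rot0 at col 3 lands with bottom-row=7; cleared 0 line(s) (total 0); column heights now [7 8 7 9 8 8], max=9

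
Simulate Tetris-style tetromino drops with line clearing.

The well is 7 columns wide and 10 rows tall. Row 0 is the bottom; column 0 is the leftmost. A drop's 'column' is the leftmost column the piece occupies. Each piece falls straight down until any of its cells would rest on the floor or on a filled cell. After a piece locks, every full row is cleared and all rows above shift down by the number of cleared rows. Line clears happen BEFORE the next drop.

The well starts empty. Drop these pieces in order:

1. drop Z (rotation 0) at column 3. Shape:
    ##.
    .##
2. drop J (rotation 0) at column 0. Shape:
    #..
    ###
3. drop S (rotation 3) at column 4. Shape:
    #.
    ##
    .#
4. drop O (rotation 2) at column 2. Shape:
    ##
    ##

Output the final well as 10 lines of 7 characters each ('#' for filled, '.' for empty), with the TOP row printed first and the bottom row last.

Answer: .......
.......
.......
.......
.......
.......
..###..
..####.
#..###.
###.##.

Derivation:
Drop 1: Z rot0 at col 3 lands with bottom-row=0; cleared 0 line(s) (total 0); column heights now [0 0 0 2 2 1 0], max=2
Drop 2: J rot0 at col 0 lands with bottom-row=0; cleared 0 line(s) (total 0); column heights now [2 1 1 2 2 1 0], max=2
Drop 3: S rot3 at col 4 lands with bottom-row=1; cleared 0 line(s) (total 0); column heights now [2 1 1 2 4 3 0], max=4
Drop 4: O rot2 at col 2 lands with bottom-row=2; cleared 0 line(s) (total 0); column heights now [2 1 4 4 4 3 0], max=4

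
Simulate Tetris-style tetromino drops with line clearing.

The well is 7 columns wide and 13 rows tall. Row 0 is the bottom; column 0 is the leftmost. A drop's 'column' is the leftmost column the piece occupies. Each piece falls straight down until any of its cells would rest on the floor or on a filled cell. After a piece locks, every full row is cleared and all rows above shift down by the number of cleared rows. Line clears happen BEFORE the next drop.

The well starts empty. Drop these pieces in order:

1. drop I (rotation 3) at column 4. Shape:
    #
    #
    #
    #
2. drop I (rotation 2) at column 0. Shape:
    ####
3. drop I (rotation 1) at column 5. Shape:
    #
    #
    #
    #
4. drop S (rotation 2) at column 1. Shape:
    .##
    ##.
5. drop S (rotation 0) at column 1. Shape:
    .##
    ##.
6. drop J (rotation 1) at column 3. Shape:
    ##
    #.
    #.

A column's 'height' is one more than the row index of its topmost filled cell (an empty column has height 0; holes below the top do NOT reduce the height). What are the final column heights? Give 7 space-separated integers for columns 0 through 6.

Answer: 1 4 5 8 8 4 0

Derivation:
Drop 1: I rot3 at col 4 lands with bottom-row=0; cleared 0 line(s) (total 0); column heights now [0 0 0 0 4 0 0], max=4
Drop 2: I rot2 at col 0 lands with bottom-row=0; cleared 0 line(s) (total 0); column heights now [1 1 1 1 4 0 0], max=4
Drop 3: I rot1 at col 5 lands with bottom-row=0; cleared 0 line(s) (total 0); column heights now [1 1 1 1 4 4 0], max=4
Drop 4: S rot2 at col 1 lands with bottom-row=1; cleared 0 line(s) (total 0); column heights now [1 2 3 3 4 4 0], max=4
Drop 5: S rot0 at col 1 lands with bottom-row=3; cleared 0 line(s) (total 0); column heights now [1 4 5 5 4 4 0], max=5
Drop 6: J rot1 at col 3 lands with bottom-row=5; cleared 0 line(s) (total 0); column heights now [1 4 5 8 8 4 0], max=8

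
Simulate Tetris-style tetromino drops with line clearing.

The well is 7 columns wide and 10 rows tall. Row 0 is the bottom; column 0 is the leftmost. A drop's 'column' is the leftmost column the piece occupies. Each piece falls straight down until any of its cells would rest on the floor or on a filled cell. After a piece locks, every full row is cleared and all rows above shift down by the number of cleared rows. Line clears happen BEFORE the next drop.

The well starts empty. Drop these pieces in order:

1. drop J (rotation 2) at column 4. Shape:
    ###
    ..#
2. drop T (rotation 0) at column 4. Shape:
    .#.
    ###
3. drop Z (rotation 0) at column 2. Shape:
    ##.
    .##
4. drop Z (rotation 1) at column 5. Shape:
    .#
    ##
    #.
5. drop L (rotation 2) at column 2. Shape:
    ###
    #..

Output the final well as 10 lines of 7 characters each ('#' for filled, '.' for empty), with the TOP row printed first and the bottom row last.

Answer: .......
.......
.......
..###.#
..#..##
..##.#.
...###.
....###
....###
......#

Derivation:
Drop 1: J rot2 at col 4 lands with bottom-row=0; cleared 0 line(s) (total 0); column heights now [0 0 0 0 2 2 2], max=2
Drop 2: T rot0 at col 4 lands with bottom-row=2; cleared 0 line(s) (total 0); column heights now [0 0 0 0 3 4 3], max=4
Drop 3: Z rot0 at col 2 lands with bottom-row=3; cleared 0 line(s) (total 0); column heights now [0 0 5 5 4 4 3], max=5
Drop 4: Z rot1 at col 5 lands with bottom-row=4; cleared 0 line(s) (total 0); column heights now [0 0 5 5 4 6 7], max=7
Drop 5: L rot2 at col 2 lands with bottom-row=5; cleared 0 line(s) (total 0); column heights now [0 0 7 7 7 6 7], max=7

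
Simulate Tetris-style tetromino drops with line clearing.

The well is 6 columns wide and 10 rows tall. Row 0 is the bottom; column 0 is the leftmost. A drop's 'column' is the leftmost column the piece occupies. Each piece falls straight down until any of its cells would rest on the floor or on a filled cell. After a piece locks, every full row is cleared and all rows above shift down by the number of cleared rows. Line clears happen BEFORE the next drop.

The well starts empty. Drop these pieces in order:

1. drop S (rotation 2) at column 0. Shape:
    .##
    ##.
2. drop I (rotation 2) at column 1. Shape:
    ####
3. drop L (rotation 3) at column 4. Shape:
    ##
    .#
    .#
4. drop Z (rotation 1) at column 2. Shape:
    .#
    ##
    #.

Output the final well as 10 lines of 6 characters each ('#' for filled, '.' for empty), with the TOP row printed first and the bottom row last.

Drop 1: S rot2 at col 0 lands with bottom-row=0; cleared 0 line(s) (total 0); column heights now [1 2 2 0 0 0], max=2
Drop 2: I rot2 at col 1 lands with bottom-row=2; cleared 0 line(s) (total 0); column heights now [1 3 3 3 3 0], max=3
Drop 3: L rot3 at col 4 lands with bottom-row=1; cleared 0 line(s) (total 0); column heights now [1 3 3 3 4 4], max=4
Drop 4: Z rot1 at col 2 lands with bottom-row=3; cleared 0 line(s) (total 0); column heights now [1 3 5 6 4 4], max=6

Answer: ......
......
......
......
...#..
..##..
..#.##
.#####
.##..#
##....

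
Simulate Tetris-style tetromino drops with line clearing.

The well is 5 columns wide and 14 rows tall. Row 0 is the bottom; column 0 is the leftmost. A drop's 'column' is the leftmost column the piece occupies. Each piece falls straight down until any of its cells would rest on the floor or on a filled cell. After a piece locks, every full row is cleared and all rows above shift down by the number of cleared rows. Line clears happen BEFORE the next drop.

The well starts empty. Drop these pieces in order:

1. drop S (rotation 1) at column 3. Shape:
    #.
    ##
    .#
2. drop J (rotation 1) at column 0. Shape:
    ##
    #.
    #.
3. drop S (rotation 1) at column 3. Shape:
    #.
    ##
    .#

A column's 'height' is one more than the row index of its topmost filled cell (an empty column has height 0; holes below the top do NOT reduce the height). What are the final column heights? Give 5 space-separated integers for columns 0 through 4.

Drop 1: S rot1 at col 3 lands with bottom-row=0; cleared 0 line(s) (total 0); column heights now [0 0 0 3 2], max=3
Drop 2: J rot1 at col 0 lands with bottom-row=0; cleared 0 line(s) (total 0); column heights now [3 3 0 3 2], max=3
Drop 3: S rot1 at col 3 lands with bottom-row=2; cleared 0 line(s) (total 0); column heights now [3 3 0 5 4], max=5

Answer: 3 3 0 5 4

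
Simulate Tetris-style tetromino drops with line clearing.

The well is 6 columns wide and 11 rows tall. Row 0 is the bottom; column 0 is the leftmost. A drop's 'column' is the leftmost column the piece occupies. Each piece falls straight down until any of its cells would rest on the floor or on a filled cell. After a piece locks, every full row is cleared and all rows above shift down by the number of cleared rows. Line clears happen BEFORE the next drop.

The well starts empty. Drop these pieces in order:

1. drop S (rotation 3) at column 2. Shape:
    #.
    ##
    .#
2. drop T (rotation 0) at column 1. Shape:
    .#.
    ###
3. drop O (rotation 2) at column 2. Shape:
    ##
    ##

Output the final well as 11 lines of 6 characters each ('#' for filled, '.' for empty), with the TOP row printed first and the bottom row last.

Drop 1: S rot3 at col 2 lands with bottom-row=0; cleared 0 line(s) (total 0); column heights now [0 0 3 2 0 0], max=3
Drop 2: T rot0 at col 1 lands with bottom-row=3; cleared 0 line(s) (total 0); column heights now [0 4 5 4 0 0], max=5
Drop 3: O rot2 at col 2 lands with bottom-row=5; cleared 0 line(s) (total 0); column heights now [0 4 7 7 0 0], max=7

Answer: ......
......
......
......
..##..
..##..
..#...
.###..
..#...
..##..
...#..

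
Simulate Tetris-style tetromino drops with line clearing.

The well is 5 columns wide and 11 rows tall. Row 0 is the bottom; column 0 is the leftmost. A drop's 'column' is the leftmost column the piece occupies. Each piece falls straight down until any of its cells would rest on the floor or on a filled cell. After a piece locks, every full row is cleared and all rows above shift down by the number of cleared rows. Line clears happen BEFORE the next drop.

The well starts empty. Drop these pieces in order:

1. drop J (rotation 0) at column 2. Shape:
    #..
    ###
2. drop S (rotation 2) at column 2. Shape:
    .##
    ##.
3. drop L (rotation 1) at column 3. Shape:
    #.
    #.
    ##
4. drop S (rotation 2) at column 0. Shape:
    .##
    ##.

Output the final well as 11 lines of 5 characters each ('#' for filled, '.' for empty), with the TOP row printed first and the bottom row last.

Answer: .....
.....
.....
.....
...#.
...#.
...##
.####
####.
..#..
..###

Derivation:
Drop 1: J rot0 at col 2 lands with bottom-row=0; cleared 0 line(s) (total 0); column heights now [0 0 2 1 1], max=2
Drop 2: S rot2 at col 2 lands with bottom-row=2; cleared 0 line(s) (total 0); column heights now [0 0 3 4 4], max=4
Drop 3: L rot1 at col 3 lands with bottom-row=4; cleared 0 line(s) (total 0); column heights now [0 0 3 7 5], max=7
Drop 4: S rot2 at col 0 lands with bottom-row=2; cleared 0 line(s) (total 0); column heights now [3 4 4 7 5], max=7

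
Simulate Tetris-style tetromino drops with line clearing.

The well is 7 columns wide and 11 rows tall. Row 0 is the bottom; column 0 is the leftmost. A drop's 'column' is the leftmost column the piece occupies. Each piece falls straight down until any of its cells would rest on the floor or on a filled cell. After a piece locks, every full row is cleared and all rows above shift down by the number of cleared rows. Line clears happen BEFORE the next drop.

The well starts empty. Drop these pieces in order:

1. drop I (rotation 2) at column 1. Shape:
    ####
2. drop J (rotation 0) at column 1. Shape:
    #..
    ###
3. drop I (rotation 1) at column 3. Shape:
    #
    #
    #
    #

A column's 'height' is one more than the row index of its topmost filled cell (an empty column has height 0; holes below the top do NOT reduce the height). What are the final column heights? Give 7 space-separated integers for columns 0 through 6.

Answer: 0 3 2 6 1 0 0

Derivation:
Drop 1: I rot2 at col 1 lands with bottom-row=0; cleared 0 line(s) (total 0); column heights now [0 1 1 1 1 0 0], max=1
Drop 2: J rot0 at col 1 lands with bottom-row=1; cleared 0 line(s) (total 0); column heights now [0 3 2 2 1 0 0], max=3
Drop 3: I rot1 at col 3 lands with bottom-row=2; cleared 0 line(s) (total 0); column heights now [0 3 2 6 1 0 0], max=6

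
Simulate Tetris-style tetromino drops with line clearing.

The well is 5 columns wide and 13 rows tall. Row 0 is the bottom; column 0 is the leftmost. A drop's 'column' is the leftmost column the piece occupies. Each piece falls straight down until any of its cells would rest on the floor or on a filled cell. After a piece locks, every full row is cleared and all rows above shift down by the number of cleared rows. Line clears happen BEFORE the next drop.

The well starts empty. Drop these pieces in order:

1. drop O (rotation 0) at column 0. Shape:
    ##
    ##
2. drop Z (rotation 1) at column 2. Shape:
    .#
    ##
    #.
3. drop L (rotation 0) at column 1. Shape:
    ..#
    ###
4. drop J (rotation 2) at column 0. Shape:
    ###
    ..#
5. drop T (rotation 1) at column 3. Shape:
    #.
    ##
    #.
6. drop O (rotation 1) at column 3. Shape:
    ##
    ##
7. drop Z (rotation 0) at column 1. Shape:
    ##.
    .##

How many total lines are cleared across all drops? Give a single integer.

Drop 1: O rot0 at col 0 lands with bottom-row=0; cleared 0 line(s) (total 0); column heights now [2 2 0 0 0], max=2
Drop 2: Z rot1 at col 2 lands with bottom-row=0; cleared 0 line(s) (total 0); column heights now [2 2 2 3 0], max=3
Drop 3: L rot0 at col 1 lands with bottom-row=3; cleared 0 line(s) (total 0); column heights now [2 4 4 5 0], max=5
Drop 4: J rot2 at col 0 lands with bottom-row=4; cleared 0 line(s) (total 0); column heights now [6 6 6 5 0], max=6
Drop 5: T rot1 at col 3 lands with bottom-row=5; cleared 0 line(s) (total 0); column heights now [6 6 6 8 7], max=8
Drop 6: O rot1 at col 3 lands with bottom-row=8; cleared 0 line(s) (total 0); column heights now [6 6 6 10 10], max=10
Drop 7: Z rot0 at col 1 lands with bottom-row=10; cleared 0 line(s) (total 0); column heights now [6 12 12 11 10], max=12

Answer: 0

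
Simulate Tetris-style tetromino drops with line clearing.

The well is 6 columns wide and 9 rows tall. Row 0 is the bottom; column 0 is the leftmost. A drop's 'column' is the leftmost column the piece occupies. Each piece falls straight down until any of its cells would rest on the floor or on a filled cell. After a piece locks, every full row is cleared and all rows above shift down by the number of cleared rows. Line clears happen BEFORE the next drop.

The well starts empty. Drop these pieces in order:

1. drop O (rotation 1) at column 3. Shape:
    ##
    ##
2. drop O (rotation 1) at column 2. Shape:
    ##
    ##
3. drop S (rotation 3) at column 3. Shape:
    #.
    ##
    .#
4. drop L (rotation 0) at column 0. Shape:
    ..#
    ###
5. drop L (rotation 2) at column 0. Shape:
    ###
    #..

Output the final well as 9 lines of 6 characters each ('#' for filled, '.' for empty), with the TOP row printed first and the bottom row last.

Answer: ......
......
###...
#.##..
#####.
..###.
..##..
...##.
...##.

Derivation:
Drop 1: O rot1 at col 3 lands with bottom-row=0; cleared 0 line(s) (total 0); column heights now [0 0 0 2 2 0], max=2
Drop 2: O rot1 at col 2 lands with bottom-row=2; cleared 0 line(s) (total 0); column heights now [0 0 4 4 2 0], max=4
Drop 3: S rot3 at col 3 lands with bottom-row=3; cleared 0 line(s) (total 0); column heights now [0 0 4 6 5 0], max=6
Drop 4: L rot0 at col 0 lands with bottom-row=4; cleared 0 line(s) (total 0); column heights now [5 5 6 6 5 0], max=6
Drop 5: L rot2 at col 0 lands with bottom-row=5; cleared 0 line(s) (total 0); column heights now [7 7 7 6 5 0], max=7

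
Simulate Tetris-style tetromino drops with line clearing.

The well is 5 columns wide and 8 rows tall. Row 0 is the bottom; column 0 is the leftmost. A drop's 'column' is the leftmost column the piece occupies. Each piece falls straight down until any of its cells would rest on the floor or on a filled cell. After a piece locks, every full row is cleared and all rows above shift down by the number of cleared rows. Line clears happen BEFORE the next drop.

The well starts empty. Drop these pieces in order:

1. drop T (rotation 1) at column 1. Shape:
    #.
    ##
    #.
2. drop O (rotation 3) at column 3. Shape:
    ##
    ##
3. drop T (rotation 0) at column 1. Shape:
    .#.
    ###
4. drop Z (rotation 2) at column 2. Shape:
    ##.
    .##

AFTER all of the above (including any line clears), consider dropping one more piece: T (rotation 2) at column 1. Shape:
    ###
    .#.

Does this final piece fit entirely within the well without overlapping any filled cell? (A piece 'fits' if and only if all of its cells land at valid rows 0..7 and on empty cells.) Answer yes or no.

Drop 1: T rot1 at col 1 lands with bottom-row=0; cleared 0 line(s) (total 0); column heights now [0 3 2 0 0], max=3
Drop 2: O rot3 at col 3 lands with bottom-row=0; cleared 0 line(s) (total 0); column heights now [0 3 2 2 2], max=3
Drop 3: T rot0 at col 1 lands with bottom-row=3; cleared 0 line(s) (total 0); column heights now [0 4 5 4 2], max=5
Drop 4: Z rot2 at col 2 lands with bottom-row=4; cleared 0 line(s) (total 0); column heights now [0 4 6 6 5], max=6
Test piece T rot2 at col 1 (width 3): heights before test = [0 4 6 6 5]; fits = True

Answer: yes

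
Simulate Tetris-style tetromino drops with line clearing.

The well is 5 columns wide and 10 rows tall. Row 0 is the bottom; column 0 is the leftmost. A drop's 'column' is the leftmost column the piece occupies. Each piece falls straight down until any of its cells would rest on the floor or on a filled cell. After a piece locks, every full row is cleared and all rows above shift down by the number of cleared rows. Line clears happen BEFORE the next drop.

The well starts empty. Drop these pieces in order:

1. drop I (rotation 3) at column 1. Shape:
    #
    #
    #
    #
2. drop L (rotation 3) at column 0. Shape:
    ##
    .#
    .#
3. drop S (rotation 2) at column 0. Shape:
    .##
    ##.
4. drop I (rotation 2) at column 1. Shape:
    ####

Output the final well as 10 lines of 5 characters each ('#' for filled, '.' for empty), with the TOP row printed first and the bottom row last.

Answer: .####
.##..
##...
##...
.#...
.#...
.#...
.#...
.#...
.#...

Derivation:
Drop 1: I rot3 at col 1 lands with bottom-row=0; cleared 0 line(s) (total 0); column heights now [0 4 0 0 0], max=4
Drop 2: L rot3 at col 0 lands with bottom-row=4; cleared 0 line(s) (total 0); column heights now [7 7 0 0 0], max=7
Drop 3: S rot2 at col 0 lands with bottom-row=7; cleared 0 line(s) (total 0); column heights now [8 9 9 0 0], max=9
Drop 4: I rot2 at col 1 lands with bottom-row=9; cleared 0 line(s) (total 0); column heights now [8 10 10 10 10], max=10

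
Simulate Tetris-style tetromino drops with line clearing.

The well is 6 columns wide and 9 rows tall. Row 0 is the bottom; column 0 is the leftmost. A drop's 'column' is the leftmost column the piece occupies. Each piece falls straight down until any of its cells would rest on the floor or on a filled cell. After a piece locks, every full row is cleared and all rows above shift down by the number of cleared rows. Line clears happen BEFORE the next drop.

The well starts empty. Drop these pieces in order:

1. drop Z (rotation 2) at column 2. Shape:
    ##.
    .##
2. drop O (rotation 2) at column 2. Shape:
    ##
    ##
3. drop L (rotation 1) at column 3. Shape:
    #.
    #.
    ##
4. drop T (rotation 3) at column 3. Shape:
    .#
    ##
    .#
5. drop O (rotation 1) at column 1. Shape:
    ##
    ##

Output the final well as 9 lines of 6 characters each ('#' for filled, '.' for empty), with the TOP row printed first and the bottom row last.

Drop 1: Z rot2 at col 2 lands with bottom-row=0; cleared 0 line(s) (total 0); column heights now [0 0 2 2 1 0], max=2
Drop 2: O rot2 at col 2 lands with bottom-row=2; cleared 0 line(s) (total 0); column heights now [0 0 4 4 1 0], max=4
Drop 3: L rot1 at col 3 lands with bottom-row=4; cleared 0 line(s) (total 0); column heights now [0 0 4 7 5 0], max=7
Drop 4: T rot3 at col 3 lands with bottom-row=6; cleared 0 line(s) (total 0); column heights now [0 0 4 8 9 0], max=9
Drop 5: O rot1 at col 1 lands with bottom-row=4; cleared 0 line(s) (total 0); column heights now [0 6 6 8 9 0], max=9

Answer: ....#.
...##.
...##.
.###..
.####.
..##..
..##..
..##..
...##.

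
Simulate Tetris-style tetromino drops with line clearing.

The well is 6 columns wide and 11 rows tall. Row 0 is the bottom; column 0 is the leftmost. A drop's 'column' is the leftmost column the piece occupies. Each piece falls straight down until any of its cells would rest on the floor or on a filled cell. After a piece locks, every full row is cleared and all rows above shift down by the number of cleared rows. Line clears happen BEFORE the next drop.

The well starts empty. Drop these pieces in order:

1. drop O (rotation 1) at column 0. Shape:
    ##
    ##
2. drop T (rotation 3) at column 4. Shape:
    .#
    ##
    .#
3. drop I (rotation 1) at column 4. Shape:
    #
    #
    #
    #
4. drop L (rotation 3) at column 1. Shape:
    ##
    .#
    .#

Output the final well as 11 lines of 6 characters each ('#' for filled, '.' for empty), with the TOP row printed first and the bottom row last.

Answer: ......
......
......
......
......
....#.
....#.
....#.
.##.##
###.##
###..#

Derivation:
Drop 1: O rot1 at col 0 lands with bottom-row=0; cleared 0 line(s) (total 0); column heights now [2 2 0 0 0 0], max=2
Drop 2: T rot3 at col 4 lands with bottom-row=0; cleared 0 line(s) (total 0); column heights now [2 2 0 0 2 3], max=3
Drop 3: I rot1 at col 4 lands with bottom-row=2; cleared 0 line(s) (total 0); column heights now [2 2 0 0 6 3], max=6
Drop 4: L rot3 at col 1 lands with bottom-row=0; cleared 0 line(s) (total 0); column heights now [2 3 3 0 6 3], max=6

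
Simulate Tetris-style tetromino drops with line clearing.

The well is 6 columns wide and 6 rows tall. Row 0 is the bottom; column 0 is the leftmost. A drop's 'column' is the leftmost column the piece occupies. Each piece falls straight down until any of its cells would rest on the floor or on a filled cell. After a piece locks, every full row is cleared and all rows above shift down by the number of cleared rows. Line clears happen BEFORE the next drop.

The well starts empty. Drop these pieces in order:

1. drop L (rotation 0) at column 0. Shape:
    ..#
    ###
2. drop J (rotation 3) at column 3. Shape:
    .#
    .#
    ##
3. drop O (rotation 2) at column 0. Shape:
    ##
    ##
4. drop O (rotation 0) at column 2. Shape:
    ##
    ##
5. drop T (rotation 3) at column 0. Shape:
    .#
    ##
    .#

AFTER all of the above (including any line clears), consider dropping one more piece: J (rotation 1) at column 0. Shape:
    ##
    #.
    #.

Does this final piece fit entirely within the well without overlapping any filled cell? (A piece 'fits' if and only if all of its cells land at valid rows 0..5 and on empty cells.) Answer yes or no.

Answer: no

Derivation:
Drop 1: L rot0 at col 0 lands with bottom-row=0; cleared 0 line(s) (total 0); column heights now [1 1 2 0 0 0], max=2
Drop 2: J rot3 at col 3 lands with bottom-row=0; cleared 0 line(s) (total 0); column heights now [1 1 2 1 3 0], max=3
Drop 3: O rot2 at col 0 lands with bottom-row=1; cleared 0 line(s) (total 0); column heights now [3 3 2 1 3 0], max=3
Drop 4: O rot0 at col 2 lands with bottom-row=2; cleared 0 line(s) (total 0); column heights now [3 3 4 4 3 0], max=4
Drop 5: T rot3 at col 0 lands with bottom-row=3; cleared 0 line(s) (total 0); column heights now [5 6 4 4 3 0], max=6
Test piece J rot1 at col 0 (width 2): heights before test = [5 6 4 4 3 0]; fits = False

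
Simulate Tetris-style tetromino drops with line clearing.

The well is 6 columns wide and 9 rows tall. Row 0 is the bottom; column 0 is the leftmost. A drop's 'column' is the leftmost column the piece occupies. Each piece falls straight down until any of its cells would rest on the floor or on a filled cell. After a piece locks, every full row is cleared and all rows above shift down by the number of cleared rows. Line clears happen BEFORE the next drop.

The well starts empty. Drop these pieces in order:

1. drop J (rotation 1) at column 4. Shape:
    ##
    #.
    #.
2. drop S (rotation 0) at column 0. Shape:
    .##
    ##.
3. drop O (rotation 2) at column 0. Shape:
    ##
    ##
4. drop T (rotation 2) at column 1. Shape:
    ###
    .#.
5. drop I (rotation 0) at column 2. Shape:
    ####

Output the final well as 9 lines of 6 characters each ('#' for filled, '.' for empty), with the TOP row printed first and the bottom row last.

Drop 1: J rot1 at col 4 lands with bottom-row=0; cleared 0 line(s) (total 0); column heights now [0 0 0 0 3 3], max=3
Drop 2: S rot0 at col 0 lands with bottom-row=0; cleared 0 line(s) (total 0); column heights now [1 2 2 0 3 3], max=3
Drop 3: O rot2 at col 0 lands with bottom-row=2; cleared 0 line(s) (total 0); column heights now [4 4 2 0 3 3], max=4
Drop 4: T rot2 at col 1 lands with bottom-row=3; cleared 0 line(s) (total 0); column heights now [4 5 5 5 3 3], max=5
Drop 5: I rot0 at col 2 lands with bottom-row=5; cleared 0 line(s) (total 0); column heights now [4 5 6 6 6 6], max=6

Answer: ......
......
......
..####
.###..
###...
##..##
.##.#.
##..#.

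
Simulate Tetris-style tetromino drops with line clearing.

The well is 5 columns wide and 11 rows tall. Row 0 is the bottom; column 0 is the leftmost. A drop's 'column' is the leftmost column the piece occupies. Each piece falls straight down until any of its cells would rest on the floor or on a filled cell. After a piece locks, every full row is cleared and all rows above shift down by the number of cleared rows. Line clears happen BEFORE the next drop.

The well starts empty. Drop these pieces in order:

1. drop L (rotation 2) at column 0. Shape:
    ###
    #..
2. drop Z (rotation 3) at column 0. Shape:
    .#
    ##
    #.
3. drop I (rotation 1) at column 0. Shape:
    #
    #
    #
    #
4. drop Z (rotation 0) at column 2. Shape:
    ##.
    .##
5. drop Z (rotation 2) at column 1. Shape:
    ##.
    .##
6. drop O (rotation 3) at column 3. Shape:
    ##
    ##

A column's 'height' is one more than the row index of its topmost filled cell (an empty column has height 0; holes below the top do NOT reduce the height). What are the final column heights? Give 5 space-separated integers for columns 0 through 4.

Drop 1: L rot2 at col 0 lands with bottom-row=0; cleared 0 line(s) (total 0); column heights now [2 2 2 0 0], max=2
Drop 2: Z rot3 at col 0 lands with bottom-row=2; cleared 0 line(s) (total 0); column heights now [4 5 2 0 0], max=5
Drop 3: I rot1 at col 0 lands with bottom-row=4; cleared 0 line(s) (total 0); column heights now [8 5 2 0 0], max=8
Drop 4: Z rot0 at col 2 lands with bottom-row=1; cleared 1 line(s) (total 1); column heights now [7 4 2 2 0], max=7
Drop 5: Z rot2 at col 1 lands with bottom-row=3; cleared 0 line(s) (total 1); column heights now [7 5 5 4 0], max=7
Drop 6: O rot3 at col 3 lands with bottom-row=4; cleared 1 line(s) (total 2); column heights now [6 4 4 5 5], max=6

Answer: 6 4 4 5 5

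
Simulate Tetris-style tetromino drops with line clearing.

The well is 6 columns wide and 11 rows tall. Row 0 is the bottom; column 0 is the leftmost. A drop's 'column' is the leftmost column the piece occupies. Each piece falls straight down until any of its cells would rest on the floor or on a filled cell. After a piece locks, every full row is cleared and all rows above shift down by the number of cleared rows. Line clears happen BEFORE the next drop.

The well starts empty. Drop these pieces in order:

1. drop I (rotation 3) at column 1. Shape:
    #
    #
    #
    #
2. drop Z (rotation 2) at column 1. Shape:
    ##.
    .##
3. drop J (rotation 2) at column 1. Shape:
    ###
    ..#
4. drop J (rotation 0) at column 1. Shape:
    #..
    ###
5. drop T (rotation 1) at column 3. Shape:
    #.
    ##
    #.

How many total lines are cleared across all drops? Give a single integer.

Answer: 0

Derivation:
Drop 1: I rot3 at col 1 lands with bottom-row=0; cleared 0 line(s) (total 0); column heights now [0 4 0 0 0 0], max=4
Drop 2: Z rot2 at col 1 lands with bottom-row=3; cleared 0 line(s) (total 0); column heights now [0 5 5 4 0 0], max=5
Drop 3: J rot2 at col 1 lands with bottom-row=4; cleared 0 line(s) (total 0); column heights now [0 6 6 6 0 0], max=6
Drop 4: J rot0 at col 1 lands with bottom-row=6; cleared 0 line(s) (total 0); column heights now [0 8 7 7 0 0], max=8
Drop 5: T rot1 at col 3 lands with bottom-row=7; cleared 0 line(s) (total 0); column heights now [0 8 7 10 9 0], max=10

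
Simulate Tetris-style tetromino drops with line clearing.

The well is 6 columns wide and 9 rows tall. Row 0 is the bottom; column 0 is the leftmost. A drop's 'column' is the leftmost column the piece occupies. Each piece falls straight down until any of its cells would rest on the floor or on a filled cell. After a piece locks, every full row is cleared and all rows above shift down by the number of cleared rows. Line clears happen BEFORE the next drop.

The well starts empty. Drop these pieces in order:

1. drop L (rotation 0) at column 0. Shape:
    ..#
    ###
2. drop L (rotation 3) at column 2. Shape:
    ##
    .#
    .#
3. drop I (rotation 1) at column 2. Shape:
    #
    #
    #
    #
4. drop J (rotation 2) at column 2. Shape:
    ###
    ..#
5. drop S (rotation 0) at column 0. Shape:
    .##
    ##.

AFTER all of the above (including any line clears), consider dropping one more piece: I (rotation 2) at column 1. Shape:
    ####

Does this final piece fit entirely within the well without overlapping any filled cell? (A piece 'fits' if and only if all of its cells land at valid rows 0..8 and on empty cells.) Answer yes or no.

Drop 1: L rot0 at col 0 lands with bottom-row=0; cleared 0 line(s) (total 0); column heights now [1 1 2 0 0 0], max=2
Drop 2: L rot3 at col 2 lands with bottom-row=0; cleared 0 line(s) (total 0); column heights now [1 1 3 3 0 0], max=3
Drop 3: I rot1 at col 2 lands with bottom-row=3; cleared 0 line(s) (total 0); column heights now [1 1 7 3 0 0], max=7
Drop 4: J rot2 at col 2 lands with bottom-row=6; cleared 0 line(s) (total 0); column heights now [1 1 8 8 8 0], max=8
Drop 5: S rot0 at col 0 lands with bottom-row=7; cleared 0 line(s) (total 0); column heights now [8 9 9 8 8 0], max=9
Test piece I rot2 at col 1 (width 4): heights before test = [8 9 9 8 8 0]; fits = False

Answer: no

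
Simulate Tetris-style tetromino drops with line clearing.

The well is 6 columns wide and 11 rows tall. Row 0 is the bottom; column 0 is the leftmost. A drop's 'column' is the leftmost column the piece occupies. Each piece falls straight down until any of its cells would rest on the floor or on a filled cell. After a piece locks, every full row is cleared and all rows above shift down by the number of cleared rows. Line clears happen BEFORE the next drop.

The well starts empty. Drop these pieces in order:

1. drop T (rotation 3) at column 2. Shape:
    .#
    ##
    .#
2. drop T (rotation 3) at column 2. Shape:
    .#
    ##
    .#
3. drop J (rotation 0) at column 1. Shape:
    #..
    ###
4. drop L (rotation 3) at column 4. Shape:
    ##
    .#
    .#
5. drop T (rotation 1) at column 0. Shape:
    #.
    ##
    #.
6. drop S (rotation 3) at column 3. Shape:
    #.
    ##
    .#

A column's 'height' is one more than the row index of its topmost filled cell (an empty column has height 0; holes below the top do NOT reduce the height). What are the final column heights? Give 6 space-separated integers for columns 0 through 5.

Drop 1: T rot3 at col 2 lands with bottom-row=0; cleared 0 line(s) (total 0); column heights now [0 0 2 3 0 0], max=3
Drop 2: T rot3 at col 2 lands with bottom-row=3; cleared 0 line(s) (total 0); column heights now [0 0 5 6 0 0], max=6
Drop 3: J rot0 at col 1 lands with bottom-row=6; cleared 0 line(s) (total 0); column heights now [0 8 7 7 0 0], max=8
Drop 4: L rot3 at col 4 lands with bottom-row=0; cleared 0 line(s) (total 0); column heights now [0 8 7 7 3 3], max=8
Drop 5: T rot1 at col 0 lands with bottom-row=7; cleared 0 line(s) (total 0); column heights now [10 9 7 7 3 3], max=10
Drop 6: S rot3 at col 3 lands with bottom-row=6; cleared 0 line(s) (total 0); column heights now [10 9 7 9 8 3], max=10

Answer: 10 9 7 9 8 3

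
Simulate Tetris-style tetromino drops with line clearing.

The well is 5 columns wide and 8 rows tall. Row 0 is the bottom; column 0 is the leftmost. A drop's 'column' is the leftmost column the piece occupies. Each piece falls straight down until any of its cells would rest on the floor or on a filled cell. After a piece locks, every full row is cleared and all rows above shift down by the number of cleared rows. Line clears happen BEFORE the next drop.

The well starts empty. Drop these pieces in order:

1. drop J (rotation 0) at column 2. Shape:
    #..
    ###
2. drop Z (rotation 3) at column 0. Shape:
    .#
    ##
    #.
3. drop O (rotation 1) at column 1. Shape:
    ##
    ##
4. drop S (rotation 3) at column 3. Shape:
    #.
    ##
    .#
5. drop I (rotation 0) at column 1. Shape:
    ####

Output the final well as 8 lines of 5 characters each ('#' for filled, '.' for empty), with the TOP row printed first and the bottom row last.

Drop 1: J rot0 at col 2 lands with bottom-row=0; cleared 0 line(s) (total 0); column heights now [0 0 2 1 1], max=2
Drop 2: Z rot3 at col 0 lands with bottom-row=0; cleared 0 line(s) (total 0); column heights now [2 3 2 1 1], max=3
Drop 3: O rot1 at col 1 lands with bottom-row=3; cleared 0 line(s) (total 0); column heights now [2 5 5 1 1], max=5
Drop 4: S rot3 at col 3 lands with bottom-row=1; cleared 0 line(s) (total 0); column heights now [2 5 5 4 3], max=5
Drop 5: I rot0 at col 1 lands with bottom-row=5; cleared 0 line(s) (total 0); column heights now [2 6 6 6 6], max=6

Answer: .....
.....
.####
.##..
.###.
.#.##
###.#
#.###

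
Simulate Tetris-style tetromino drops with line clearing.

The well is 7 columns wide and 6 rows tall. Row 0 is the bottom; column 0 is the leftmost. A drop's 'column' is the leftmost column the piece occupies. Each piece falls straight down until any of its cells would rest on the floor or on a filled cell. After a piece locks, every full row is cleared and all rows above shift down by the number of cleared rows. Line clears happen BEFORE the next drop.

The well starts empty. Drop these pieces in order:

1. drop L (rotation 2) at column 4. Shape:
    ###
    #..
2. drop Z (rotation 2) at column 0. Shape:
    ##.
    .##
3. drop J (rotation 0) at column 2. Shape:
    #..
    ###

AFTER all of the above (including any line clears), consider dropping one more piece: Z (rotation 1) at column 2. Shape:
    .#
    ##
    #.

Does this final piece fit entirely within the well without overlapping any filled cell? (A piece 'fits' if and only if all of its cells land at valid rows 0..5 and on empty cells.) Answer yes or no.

Drop 1: L rot2 at col 4 lands with bottom-row=0; cleared 0 line(s) (total 0); column heights now [0 0 0 0 2 2 2], max=2
Drop 2: Z rot2 at col 0 lands with bottom-row=0; cleared 0 line(s) (total 0); column heights now [2 2 1 0 2 2 2], max=2
Drop 3: J rot0 at col 2 lands with bottom-row=2; cleared 0 line(s) (total 0); column heights now [2 2 4 3 3 2 2], max=4
Test piece Z rot1 at col 2 (width 2): heights before test = [2 2 4 3 3 2 2]; fits = False

Answer: no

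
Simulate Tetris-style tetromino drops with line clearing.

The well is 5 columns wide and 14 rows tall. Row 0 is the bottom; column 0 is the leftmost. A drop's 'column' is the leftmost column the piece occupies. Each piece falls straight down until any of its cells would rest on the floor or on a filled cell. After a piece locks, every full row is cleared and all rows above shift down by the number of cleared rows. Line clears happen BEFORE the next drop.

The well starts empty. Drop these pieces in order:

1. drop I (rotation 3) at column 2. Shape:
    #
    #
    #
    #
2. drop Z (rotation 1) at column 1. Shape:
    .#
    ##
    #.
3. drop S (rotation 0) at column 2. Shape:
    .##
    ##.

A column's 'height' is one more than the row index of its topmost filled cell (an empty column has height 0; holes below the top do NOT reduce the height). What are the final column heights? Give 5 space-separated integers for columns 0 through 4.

Answer: 0 5 7 8 8

Derivation:
Drop 1: I rot3 at col 2 lands with bottom-row=0; cleared 0 line(s) (total 0); column heights now [0 0 4 0 0], max=4
Drop 2: Z rot1 at col 1 lands with bottom-row=3; cleared 0 line(s) (total 0); column heights now [0 5 6 0 0], max=6
Drop 3: S rot0 at col 2 lands with bottom-row=6; cleared 0 line(s) (total 0); column heights now [0 5 7 8 8], max=8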